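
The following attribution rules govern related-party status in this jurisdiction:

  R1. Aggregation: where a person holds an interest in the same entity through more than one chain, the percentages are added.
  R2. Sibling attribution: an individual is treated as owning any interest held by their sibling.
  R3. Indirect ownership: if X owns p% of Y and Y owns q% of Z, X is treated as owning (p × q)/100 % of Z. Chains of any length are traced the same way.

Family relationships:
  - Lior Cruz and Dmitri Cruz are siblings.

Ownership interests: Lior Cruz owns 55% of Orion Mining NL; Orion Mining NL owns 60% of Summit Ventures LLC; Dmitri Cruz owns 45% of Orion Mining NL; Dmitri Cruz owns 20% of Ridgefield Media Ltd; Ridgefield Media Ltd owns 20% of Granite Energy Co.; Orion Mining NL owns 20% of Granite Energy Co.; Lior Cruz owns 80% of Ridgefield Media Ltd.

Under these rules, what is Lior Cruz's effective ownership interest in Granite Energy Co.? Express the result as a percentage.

40%

By sibling attribution (R2), Lior Cruz is treated as also owning Dmitri Cruz's interest in Orion Mining NL, giving 55% + 45% = 100%.
By sibling attribution (R2), Lior Cruz is treated as also owning Dmitri Cruz's interest in Ridgefield Media Ltd, giving 80% + 20% = 100%.
Chain via Orion Mining NL (R3): 100% × 20% = 20% of Granite Energy Co.
Chain via Ridgefield Media Ltd (R3): 100% × 20% = 20% of Granite Energy Co.
Aggregating (R1): 20% + 20% = 40%.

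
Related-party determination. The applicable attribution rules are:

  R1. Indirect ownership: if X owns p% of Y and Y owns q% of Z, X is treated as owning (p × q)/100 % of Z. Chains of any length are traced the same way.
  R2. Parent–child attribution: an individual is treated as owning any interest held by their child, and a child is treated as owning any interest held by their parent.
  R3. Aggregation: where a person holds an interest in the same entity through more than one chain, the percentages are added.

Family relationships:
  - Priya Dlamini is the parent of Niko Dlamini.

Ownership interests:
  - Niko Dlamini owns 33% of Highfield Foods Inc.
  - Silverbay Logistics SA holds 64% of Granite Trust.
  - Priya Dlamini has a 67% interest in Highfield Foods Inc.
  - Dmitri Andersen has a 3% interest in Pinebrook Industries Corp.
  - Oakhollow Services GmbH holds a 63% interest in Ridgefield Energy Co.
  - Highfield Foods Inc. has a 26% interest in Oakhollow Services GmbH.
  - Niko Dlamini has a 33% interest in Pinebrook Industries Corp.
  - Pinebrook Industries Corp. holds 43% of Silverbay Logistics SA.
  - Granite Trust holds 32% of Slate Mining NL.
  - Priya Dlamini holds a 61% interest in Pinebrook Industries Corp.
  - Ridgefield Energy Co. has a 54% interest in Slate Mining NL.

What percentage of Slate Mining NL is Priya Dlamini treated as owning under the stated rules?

By parent–child attribution (R2), Priya Dlamini is treated as also owning Niko Dlamini's interest in Highfield Foods Inc, giving 67% + 33% = 100%.
By parent–child attribution (R2), Priya Dlamini is treated as also owning Niko Dlamini's interest in Pinebrook Industries Corp, giving 61% + 33% = 94%.
Chain via Highfield Foods Inc. → Oakhollow Services GmbH → Ridgefield Energy Co. (R1): 100% × 26% × 63% × 54% = 8.8452% of Slate Mining NL.
Chain via Pinebrook Industries Corp. → Silverbay Logistics SA → Granite Trust (R1): 94% × 43% × 64% × 32% = 8.278016% of Slate Mining NL.
Aggregating (R3): 8.8452% + 8.278016% = 17.123216%.

17.123216%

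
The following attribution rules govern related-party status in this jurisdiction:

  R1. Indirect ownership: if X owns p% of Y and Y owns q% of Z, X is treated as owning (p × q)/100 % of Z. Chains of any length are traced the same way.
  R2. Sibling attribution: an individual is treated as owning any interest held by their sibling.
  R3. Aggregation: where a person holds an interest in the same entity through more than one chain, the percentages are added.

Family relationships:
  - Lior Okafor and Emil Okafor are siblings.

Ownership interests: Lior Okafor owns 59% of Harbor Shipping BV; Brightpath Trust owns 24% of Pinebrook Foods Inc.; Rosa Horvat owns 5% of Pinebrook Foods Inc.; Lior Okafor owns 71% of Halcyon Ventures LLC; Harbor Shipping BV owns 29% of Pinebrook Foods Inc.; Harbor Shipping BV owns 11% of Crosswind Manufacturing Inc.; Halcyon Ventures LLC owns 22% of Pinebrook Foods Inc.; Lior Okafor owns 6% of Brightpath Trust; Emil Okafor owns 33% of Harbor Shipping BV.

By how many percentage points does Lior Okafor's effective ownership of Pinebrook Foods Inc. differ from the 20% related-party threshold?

23.74

By sibling attribution (R2), Lior Okafor is treated as also owning Emil Okafor's interest in Harbor Shipping BV, giving 59% + 33% = 92%.
Chain via Halcyon Ventures LLC (R1): 71% × 22% = 15.62% of Pinebrook Foods Inc.
Chain via Harbor Shipping BV (R1): 92% × 29% = 26.68% of Pinebrook Foods Inc.
Chain via Brightpath Trust (R1): 6% × 24% = 1.44% of Pinebrook Foods Inc.
Aggregating (R3): 15.62% + 26.68% + 1.44% = 43.74%.
43.74% exceeds the 20% threshold by 23.74 percentage points.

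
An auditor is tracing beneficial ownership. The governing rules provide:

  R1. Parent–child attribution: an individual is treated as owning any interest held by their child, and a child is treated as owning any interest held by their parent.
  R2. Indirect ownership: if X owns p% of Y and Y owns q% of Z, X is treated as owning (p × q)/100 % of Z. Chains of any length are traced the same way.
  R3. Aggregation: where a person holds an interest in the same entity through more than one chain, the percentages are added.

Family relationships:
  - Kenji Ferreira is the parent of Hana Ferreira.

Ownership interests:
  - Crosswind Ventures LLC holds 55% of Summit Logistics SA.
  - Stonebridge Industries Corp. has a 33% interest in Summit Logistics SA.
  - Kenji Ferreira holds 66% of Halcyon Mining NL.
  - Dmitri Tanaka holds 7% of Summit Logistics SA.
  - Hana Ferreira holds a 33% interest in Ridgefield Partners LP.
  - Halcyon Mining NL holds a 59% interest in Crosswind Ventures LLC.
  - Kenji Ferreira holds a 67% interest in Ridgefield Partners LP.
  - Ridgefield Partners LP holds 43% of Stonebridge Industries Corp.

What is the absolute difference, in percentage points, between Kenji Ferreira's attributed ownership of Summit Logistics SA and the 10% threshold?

By parent–child attribution (R1), Kenji Ferreira is treated as also owning Hana Ferreira's interest in Ridgefield Partners LP, giving 67% + 33% = 100%.
Chain via Ridgefield Partners LP → Stonebridge Industries Corp. (R2): 100% × 43% × 33% = 14.19% of Summit Logistics SA.
Chain via Halcyon Mining NL → Crosswind Ventures LLC (R2): 66% × 59% × 55% = 21.417% of Summit Logistics SA.
Aggregating (R3): 14.19% + 21.417% = 35.607%.
35.607% exceeds the 10% threshold by 25.607 percentage points.

25.607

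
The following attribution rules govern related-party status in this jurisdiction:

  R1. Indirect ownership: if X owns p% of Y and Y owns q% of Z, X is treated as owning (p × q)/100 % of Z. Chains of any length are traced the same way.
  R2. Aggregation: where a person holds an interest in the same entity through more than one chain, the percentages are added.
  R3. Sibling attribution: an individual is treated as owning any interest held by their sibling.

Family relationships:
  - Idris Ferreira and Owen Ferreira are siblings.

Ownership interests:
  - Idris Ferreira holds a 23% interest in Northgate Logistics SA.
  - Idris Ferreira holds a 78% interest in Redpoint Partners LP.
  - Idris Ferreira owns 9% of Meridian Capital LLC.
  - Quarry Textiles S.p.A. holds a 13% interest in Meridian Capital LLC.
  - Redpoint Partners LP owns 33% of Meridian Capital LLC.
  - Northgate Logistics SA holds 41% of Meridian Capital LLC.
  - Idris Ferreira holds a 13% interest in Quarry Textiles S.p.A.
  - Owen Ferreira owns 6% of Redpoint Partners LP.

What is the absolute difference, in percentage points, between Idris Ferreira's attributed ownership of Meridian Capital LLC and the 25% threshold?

By sibling attribution (R3), Idris Ferreira is treated as also owning Owen Ferreira's interest in Redpoint Partners LP, giving 78% + 6% = 84%.
Chain via Quarry Textiles S.p.A. (R1): 13% × 13% = 1.69% of Meridian Capital LLC.
Chain via Northgate Logistics SA (R1): 23% × 41% = 9.43% of Meridian Capital LLC.
Chain via Redpoint Partners LP (R1): 84% × 33% = 27.72% of Meridian Capital LLC.
Direct interest in Meridian Capital LLC: 9%.
Aggregating (R2): 1.69% + 9.43% + 27.72% + 9% = 47.84%.
47.84% exceeds the 25% threshold by 22.84 percentage points.

22.84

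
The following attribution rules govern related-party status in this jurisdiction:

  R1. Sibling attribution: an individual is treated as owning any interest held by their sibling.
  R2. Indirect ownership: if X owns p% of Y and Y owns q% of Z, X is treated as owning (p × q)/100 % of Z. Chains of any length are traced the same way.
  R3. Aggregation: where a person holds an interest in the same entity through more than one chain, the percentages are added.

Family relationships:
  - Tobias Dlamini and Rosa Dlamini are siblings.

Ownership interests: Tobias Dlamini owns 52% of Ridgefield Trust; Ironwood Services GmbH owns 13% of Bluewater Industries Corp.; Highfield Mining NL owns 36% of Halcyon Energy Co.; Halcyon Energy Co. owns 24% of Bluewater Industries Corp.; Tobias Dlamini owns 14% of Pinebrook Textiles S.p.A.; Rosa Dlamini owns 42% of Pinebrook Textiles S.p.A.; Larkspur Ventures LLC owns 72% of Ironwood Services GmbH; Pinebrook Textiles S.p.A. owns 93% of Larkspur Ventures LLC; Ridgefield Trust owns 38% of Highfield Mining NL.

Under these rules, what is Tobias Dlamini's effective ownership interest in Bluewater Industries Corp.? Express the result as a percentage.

By sibling attribution (R1), Tobias Dlamini is treated as also owning Rosa Dlamini's interest in Pinebrook Textiles S.p.A, giving 14% + 42% = 56%.
Chain via Pinebrook Textiles S.p.A. → Larkspur Ventures LLC → Ironwood Services GmbH (R2): 56% × 93% × 72% × 13% = 4.874688% of Bluewater Industries Corp.
Chain via Ridgefield Trust → Highfield Mining NL → Halcyon Energy Co. (R2): 52% × 38% × 36% × 24% = 1.707264% of Bluewater Industries Corp.
Aggregating (R3): 4.874688% + 1.707264% = 6.581952%.

6.581952%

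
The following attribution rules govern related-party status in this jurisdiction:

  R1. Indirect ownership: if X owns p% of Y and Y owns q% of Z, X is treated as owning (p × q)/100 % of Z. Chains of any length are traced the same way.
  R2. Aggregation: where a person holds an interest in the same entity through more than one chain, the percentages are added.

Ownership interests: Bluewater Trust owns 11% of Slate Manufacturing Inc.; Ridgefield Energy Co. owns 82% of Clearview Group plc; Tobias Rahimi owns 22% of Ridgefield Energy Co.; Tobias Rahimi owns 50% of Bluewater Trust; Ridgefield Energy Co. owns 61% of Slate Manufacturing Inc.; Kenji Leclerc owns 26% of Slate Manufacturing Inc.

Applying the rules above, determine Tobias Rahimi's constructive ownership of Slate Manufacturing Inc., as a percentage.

18.92%

Chain via Ridgefield Energy Co. (R1): 22% × 61% = 13.42% of Slate Manufacturing Inc.
Chain via Bluewater Trust (R1): 50% × 11% = 5.5% of Slate Manufacturing Inc.
Aggregating (R2): 13.42% + 5.5% = 18.92%.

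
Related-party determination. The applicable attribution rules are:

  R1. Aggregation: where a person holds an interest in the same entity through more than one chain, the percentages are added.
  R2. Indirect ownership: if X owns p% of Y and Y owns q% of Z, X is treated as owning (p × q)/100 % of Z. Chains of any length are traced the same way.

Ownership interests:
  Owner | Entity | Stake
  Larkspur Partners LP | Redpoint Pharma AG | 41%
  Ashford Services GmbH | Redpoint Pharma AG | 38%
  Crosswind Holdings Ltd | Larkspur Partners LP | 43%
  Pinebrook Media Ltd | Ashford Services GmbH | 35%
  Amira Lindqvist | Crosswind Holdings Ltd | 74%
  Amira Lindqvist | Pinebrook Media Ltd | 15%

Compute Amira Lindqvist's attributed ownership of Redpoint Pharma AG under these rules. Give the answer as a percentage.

Chain via Crosswind Holdings Ltd → Larkspur Partners LP (R2): 74% × 43% × 41% = 13.0462% of Redpoint Pharma AG.
Chain via Pinebrook Media Ltd → Ashford Services GmbH (R2): 15% × 35% × 38% = 1.995% of Redpoint Pharma AG.
Aggregating (R1): 13.0462% + 1.995% = 15.0412%.

15.0412%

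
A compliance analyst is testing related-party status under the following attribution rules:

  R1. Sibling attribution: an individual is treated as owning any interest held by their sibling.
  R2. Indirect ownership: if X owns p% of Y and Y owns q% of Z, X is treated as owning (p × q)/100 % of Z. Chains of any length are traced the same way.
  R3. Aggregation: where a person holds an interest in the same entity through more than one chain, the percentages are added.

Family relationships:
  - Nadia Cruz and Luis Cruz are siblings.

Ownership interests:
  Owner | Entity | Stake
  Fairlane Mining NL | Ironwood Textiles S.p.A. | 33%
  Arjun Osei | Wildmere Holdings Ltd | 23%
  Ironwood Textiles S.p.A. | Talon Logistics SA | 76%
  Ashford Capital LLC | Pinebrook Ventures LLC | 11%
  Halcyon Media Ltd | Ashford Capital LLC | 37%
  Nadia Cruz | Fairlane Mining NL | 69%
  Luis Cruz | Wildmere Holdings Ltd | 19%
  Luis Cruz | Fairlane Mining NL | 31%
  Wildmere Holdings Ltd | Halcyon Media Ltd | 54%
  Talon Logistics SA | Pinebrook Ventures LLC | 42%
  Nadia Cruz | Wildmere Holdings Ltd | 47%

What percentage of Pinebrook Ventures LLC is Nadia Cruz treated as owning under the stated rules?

11.984148%

By sibling attribution (R1), Nadia Cruz is treated as also owning Luis Cruz's interest in Fairlane Mining NL, giving 69% + 31% = 100%.
By sibling attribution (R1), Nadia Cruz is treated as also owning Luis Cruz's interest in Wildmere Holdings Ltd, giving 47% + 19% = 66%.
Chain via Fairlane Mining NL → Ironwood Textiles S.p.A. → Talon Logistics SA (R2): 100% × 33% × 76% × 42% = 10.5336% of Pinebrook Ventures LLC.
Chain via Wildmere Holdings Ltd → Halcyon Media Ltd → Ashford Capital LLC (R2): 66% × 54% × 37% × 11% = 1.450548% of Pinebrook Ventures LLC.
Aggregating (R3): 10.5336% + 1.450548% = 11.984148%.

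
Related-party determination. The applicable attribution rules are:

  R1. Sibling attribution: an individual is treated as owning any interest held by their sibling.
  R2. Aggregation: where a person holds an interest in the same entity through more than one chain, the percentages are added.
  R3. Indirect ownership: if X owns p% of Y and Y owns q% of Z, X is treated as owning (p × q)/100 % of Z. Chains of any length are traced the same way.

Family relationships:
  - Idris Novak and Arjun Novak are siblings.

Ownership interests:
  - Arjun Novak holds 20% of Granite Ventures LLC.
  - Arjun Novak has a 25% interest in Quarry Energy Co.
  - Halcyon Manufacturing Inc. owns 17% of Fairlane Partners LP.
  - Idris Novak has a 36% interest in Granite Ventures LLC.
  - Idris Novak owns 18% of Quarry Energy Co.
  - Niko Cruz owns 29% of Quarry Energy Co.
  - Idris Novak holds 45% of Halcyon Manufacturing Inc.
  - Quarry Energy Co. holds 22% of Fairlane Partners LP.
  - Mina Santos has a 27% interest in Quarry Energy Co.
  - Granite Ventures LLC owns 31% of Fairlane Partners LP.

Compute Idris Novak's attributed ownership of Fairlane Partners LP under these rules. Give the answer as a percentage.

By sibling attribution (R1), Idris Novak is treated as also owning Arjun Novak's interest in Quarry Energy Co, giving 18% + 25% = 43%.
By sibling attribution (R1), Idris Novak is treated as also owning Arjun Novak's interest in Granite Ventures LLC, giving 36% + 20% = 56%.
Chain via Quarry Energy Co. (R3): 43% × 22% = 9.46% of Fairlane Partners LP.
Chain via Halcyon Manufacturing Inc. (R3): 45% × 17% = 7.65% of Fairlane Partners LP.
Chain via Granite Ventures LLC (R3): 56% × 31% = 17.36% of Fairlane Partners LP.
Aggregating (R2): 9.46% + 7.65% + 17.36% = 34.47%.

34.47%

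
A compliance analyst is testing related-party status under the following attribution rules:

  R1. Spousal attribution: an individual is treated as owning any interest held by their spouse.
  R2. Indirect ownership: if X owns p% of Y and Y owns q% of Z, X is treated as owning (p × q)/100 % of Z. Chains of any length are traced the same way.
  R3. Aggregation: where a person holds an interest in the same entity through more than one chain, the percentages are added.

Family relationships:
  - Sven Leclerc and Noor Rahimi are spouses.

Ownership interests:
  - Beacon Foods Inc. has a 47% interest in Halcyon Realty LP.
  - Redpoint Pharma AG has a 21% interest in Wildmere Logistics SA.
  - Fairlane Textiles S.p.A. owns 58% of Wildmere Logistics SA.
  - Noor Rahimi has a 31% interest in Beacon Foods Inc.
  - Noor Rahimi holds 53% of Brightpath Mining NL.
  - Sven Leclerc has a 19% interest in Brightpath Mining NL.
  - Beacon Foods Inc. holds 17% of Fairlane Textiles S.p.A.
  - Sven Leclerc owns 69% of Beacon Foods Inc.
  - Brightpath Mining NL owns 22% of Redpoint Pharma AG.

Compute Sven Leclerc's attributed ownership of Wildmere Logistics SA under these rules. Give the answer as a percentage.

13.1864%

By spousal attribution (R1), Sven Leclerc is treated as also owning Noor Rahimi's interest in Brightpath Mining NL, giving 19% + 53% = 72%.
By spousal attribution (R1), Sven Leclerc is treated as also owning Noor Rahimi's interest in Beacon Foods Inc, giving 69% + 31% = 100%.
Chain via Brightpath Mining NL → Redpoint Pharma AG (R2): 72% × 22% × 21% = 3.3264% of Wildmere Logistics SA.
Chain via Beacon Foods Inc. → Fairlane Textiles S.p.A. (R2): 100% × 17% × 58% = 9.86% of Wildmere Logistics SA.
Aggregating (R3): 3.3264% + 9.86% = 13.1864%.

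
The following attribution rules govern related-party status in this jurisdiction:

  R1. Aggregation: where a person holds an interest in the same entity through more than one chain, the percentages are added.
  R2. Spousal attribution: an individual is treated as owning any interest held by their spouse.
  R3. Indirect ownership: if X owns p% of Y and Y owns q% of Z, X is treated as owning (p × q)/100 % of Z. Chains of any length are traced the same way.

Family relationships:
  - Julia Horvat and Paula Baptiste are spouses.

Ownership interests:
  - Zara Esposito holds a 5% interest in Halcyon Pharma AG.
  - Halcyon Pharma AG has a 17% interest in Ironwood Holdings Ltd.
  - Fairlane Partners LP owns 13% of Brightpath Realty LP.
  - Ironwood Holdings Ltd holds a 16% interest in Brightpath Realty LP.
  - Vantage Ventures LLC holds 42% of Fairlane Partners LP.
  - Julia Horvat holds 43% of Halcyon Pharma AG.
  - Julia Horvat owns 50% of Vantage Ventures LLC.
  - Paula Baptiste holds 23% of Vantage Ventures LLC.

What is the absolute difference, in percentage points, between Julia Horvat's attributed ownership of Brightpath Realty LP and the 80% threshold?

By spousal attribution (R2), Julia Horvat is treated as also owning Paula Baptiste's interest in Vantage Ventures LLC, giving 50% + 23% = 73%.
Chain via Halcyon Pharma AG → Ironwood Holdings Ltd (R3): 43% × 17% × 16% = 1.1696% of Brightpath Realty LP.
Chain via Vantage Ventures LLC → Fairlane Partners LP (R3): 73% × 42% × 13% = 3.9858% of Brightpath Realty LP.
Aggregating (R1): 1.1696% + 3.9858% = 5.1554%.
5.1554% falls short of the 80% threshold by 74.8446 percentage points.

74.8446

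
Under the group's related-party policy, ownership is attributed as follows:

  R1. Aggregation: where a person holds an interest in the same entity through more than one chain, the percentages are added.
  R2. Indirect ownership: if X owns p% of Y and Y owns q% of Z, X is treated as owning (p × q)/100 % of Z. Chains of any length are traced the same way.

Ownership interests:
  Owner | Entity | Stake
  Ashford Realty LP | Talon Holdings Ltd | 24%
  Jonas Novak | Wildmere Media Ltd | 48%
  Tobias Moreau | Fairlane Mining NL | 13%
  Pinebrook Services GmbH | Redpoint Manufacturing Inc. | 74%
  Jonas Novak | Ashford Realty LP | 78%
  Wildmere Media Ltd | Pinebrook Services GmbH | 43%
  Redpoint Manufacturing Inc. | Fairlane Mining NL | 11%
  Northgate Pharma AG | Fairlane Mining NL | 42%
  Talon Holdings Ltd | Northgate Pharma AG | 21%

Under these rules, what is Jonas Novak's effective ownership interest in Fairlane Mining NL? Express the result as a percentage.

3.3312%

Chain via Wildmere Media Ltd → Pinebrook Services GmbH → Redpoint Manufacturing Inc. (R2): 48% × 43% × 74% × 11% = 1.680096% of Fairlane Mining NL.
Chain via Ashford Realty LP → Talon Holdings Ltd → Northgate Pharma AG (R2): 78% × 24% × 21% × 42% = 1.651104% of Fairlane Mining NL.
Aggregating (R1): 1.680096% + 1.651104% = 3.3312%.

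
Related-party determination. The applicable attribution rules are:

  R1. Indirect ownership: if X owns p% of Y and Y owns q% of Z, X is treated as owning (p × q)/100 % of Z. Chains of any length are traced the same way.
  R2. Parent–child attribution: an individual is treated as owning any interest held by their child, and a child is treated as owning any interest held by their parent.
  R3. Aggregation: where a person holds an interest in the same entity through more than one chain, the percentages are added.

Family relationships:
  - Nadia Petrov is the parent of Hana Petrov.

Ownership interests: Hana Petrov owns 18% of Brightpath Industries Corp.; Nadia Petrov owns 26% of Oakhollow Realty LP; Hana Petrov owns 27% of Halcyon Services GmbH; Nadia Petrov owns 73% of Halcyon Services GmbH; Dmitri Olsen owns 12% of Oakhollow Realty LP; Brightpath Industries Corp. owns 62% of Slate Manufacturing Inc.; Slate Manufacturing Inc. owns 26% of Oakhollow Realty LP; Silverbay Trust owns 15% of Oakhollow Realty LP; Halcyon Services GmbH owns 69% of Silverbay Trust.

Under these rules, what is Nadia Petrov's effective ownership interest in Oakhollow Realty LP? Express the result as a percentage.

By parent–child attribution (R2), Nadia Petrov is treated as also owning Hana Petrov's interest in Halcyon Services GmbH, giving 73% + 27% = 100%.
By parent–child attribution (R2), Nadia Petrov is treated as owning Hana Petrov's 18% interest in Brightpath Industries Corp.
Chain via Halcyon Services GmbH → Silverbay Trust (R1): 100% × 69% × 15% = 10.35% of Oakhollow Realty LP.
Direct interest in Oakhollow Realty LP: 26%.
Chain via Brightpath Industries Corp. → Slate Manufacturing Inc. (R1): 18% × 62% × 26% = 2.9016% of Oakhollow Realty LP.
Aggregating (R3): 10.35% + 26% + 2.9016% = 39.2516%.

39.2516%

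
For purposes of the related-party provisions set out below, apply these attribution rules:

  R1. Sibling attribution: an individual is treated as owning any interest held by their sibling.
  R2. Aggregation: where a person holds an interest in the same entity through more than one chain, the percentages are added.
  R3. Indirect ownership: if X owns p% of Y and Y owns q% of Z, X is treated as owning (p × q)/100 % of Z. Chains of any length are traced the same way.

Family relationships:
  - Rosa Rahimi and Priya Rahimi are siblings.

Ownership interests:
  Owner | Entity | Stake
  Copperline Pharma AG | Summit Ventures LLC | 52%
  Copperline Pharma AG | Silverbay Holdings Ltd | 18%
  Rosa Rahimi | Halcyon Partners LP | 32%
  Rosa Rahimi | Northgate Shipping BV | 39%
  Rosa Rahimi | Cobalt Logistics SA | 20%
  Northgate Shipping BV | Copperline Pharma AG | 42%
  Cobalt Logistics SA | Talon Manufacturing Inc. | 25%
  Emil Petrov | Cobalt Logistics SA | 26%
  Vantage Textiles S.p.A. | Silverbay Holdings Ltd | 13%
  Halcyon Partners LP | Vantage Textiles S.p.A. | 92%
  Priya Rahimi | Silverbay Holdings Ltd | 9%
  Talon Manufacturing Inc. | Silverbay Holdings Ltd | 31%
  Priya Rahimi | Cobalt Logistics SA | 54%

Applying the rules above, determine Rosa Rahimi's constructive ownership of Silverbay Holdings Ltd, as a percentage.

By sibling attribution (R1), Rosa Rahimi is treated as also owning Priya Rahimi's interest in Cobalt Logistics SA, giving 20% + 54% = 74%.
By sibling attribution (R1), Rosa Rahimi is treated as owning Priya Rahimi's 9% interest in Silverbay Holdings Ltd.
Chain via Halcyon Partners LP → Vantage Textiles S.p.A. (R3): 32% × 92% × 13% = 3.8272% of Silverbay Holdings Ltd.
Chain via Northgate Shipping BV → Copperline Pharma AG (R3): 39% × 42% × 18% = 2.9484% of Silverbay Holdings Ltd.
Chain via Cobalt Logistics SA → Talon Manufacturing Inc. (R3): 74% × 25% × 31% = 5.735% of Silverbay Holdings Ltd.
Direct interest in Silverbay Holdings Ltd: 9%.
Aggregating (R2): 3.8272% + 2.9484% + 5.735% + 9% = 21.5106%.

21.5106%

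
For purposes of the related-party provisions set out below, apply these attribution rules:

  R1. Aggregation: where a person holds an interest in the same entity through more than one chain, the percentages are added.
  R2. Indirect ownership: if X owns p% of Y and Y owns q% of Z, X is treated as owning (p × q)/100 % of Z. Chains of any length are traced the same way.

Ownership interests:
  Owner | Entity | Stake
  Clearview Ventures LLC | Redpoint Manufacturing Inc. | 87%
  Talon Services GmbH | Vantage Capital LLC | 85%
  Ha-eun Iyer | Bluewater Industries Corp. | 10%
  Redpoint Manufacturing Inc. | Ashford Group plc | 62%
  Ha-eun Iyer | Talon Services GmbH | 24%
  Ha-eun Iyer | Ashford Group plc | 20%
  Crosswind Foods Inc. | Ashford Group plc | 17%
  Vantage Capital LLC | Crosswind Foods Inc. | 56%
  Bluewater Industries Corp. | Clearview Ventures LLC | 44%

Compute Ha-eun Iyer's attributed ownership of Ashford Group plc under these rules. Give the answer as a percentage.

Chain via Talon Services GmbH → Vantage Capital LLC → Crosswind Foods Inc. (R2): 24% × 85% × 56% × 17% = 1.94208% of Ashford Group plc.
Chain via Bluewater Industries Corp. → Clearview Ventures LLC → Redpoint Manufacturing Inc. (R2): 10% × 44% × 87% × 62% = 2.37336% of Ashford Group plc.
Direct interest in Ashford Group plc: 20%.
Aggregating (R1): 1.94208% + 2.37336% + 20% = 24.31544%.

24.31544%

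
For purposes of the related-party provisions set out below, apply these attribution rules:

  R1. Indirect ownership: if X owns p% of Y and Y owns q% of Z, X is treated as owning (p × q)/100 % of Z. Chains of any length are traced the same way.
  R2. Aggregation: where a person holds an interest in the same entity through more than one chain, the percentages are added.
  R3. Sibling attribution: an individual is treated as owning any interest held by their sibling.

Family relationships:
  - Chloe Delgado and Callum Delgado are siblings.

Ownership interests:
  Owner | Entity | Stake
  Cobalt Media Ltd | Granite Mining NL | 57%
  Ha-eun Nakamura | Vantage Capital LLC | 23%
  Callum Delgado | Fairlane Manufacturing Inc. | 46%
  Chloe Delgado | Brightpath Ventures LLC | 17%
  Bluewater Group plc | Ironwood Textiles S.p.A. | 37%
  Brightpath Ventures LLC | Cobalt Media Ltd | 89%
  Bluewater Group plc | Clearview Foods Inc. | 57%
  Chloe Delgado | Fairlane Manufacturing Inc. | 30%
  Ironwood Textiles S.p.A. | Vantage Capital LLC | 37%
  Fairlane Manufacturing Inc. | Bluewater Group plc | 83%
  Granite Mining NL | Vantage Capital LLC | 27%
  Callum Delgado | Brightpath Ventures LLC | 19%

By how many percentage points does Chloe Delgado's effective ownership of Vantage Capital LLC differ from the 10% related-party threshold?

3.566608

By sibling attribution (R3), Chloe Delgado is treated as also owning Callum Delgado's interest in Fairlane Manufacturing Inc, giving 30% + 46% = 76%.
By sibling attribution (R3), Chloe Delgado is treated as also owning Callum Delgado's interest in Brightpath Ventures LLC, giving 17% + 19% = 36%.
Chain via Fairlane Manufacturing Inc. → Bluewater Group plc → Ironwood Textiles S.p.A. (R1): 76% × 83% × 37% × 37% = 8.635652% of Vantage Capital LLC.
Chain via Brightpath Ventures LLC → Cobalt Media Ltd → Granite Mining NL (R1): 36% × 89% × 57% × 27% = 4.930956% of Vantage Capital LLC.
Aggregating (R2): 8.635652% + 4.930956% = 13.566608%.
13.566608% exceeds the 10% threshold by 3.566608 percentage points.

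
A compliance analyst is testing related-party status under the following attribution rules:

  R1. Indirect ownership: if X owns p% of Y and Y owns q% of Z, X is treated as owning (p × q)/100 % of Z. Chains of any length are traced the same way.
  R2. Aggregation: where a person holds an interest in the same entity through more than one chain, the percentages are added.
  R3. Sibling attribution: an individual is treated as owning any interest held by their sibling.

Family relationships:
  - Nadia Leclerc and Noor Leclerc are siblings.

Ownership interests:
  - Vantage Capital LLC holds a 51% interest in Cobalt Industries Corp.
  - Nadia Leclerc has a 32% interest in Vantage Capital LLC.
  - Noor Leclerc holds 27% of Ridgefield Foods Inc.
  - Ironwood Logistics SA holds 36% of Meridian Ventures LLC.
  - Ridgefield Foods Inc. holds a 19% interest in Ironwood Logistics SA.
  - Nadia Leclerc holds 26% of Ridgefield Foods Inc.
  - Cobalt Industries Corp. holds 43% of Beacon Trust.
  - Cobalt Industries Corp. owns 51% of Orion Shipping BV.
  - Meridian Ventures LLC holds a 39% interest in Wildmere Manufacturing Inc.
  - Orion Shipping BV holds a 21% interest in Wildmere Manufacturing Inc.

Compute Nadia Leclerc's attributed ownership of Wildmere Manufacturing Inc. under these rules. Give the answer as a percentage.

3.1617%

By sibling attribution (R3), Nadia Leclerc is treated as also owning Noor Leclerc's interest in Ridgefield Foods Inc, giving 26% + 27% = 53%.
Chain via Vantage Capital LLC → Cobalt Industries Corp. → Orion Shipping BV (R1): 32% × 51% × 51% × 21% = 1.747872% of Wildmere Manufacturing Inc.
Chain via Ridgefield Foods Inc. → Ironwood Logistics SA → Meridian Ventures LLC (R1): 53% × 19% × 36% × 39% = 1.413828% of Wildmere Manufacturing Inc.
Aggregating (R2): 1.747872% + 1.413828% = 3.1617%.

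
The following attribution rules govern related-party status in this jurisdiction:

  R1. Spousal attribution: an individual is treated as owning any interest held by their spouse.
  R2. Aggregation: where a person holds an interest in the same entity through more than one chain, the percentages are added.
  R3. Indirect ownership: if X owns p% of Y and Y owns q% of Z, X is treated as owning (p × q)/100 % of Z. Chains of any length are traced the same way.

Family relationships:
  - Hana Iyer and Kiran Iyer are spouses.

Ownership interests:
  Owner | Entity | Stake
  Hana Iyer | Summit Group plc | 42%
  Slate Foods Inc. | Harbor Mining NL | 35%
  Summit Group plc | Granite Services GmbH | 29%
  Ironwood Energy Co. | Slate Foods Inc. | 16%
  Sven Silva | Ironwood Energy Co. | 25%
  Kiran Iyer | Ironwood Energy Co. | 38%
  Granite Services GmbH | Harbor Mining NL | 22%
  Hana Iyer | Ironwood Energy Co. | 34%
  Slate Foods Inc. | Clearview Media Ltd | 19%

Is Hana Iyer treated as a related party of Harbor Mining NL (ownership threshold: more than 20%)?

No

By spousal attribution (R1), Hana Iyer is treated as also owning Kiran Iyer's interest in Ironwood Energy Co, giving 34% + 38% = 72%.
Chain via Summit Group plc → Granite Services GmbH (R3): 42% × 29% × 22% = 2.6796% of Harbor Mining NL.
Chain via Ironwood Energy Co. → Slate Foods Inc. (R3): 72% × 16% × 35% = 4.032% of Harbor Mining NL.
Aggregating (R2): 2.6796% + 4.032% = 6.7116%.
6.7116% does not exceed the 20% threshold, so Hana is not a related party to Harbor Mining NL.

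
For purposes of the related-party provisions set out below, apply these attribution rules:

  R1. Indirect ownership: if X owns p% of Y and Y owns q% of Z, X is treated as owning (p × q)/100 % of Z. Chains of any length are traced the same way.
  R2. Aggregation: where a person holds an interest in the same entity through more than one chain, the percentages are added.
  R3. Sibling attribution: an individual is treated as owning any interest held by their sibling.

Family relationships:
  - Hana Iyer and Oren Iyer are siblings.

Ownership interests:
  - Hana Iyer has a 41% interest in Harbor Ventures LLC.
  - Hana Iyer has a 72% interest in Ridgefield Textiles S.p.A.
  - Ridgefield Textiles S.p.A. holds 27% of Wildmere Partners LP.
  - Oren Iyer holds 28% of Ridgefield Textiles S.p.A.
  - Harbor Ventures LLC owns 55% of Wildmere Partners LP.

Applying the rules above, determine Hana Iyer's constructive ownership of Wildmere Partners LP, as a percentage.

By sibling attribution (R3), Hana Iyer is treated as also owning Oren Iyer's interest in Ridgefield Textiles S.p.A, giving 72% + 28% = 100%.
Chain via Ridgefield Textiles S.p.A. (R1): 100% × 27% = 27% of Wildmere Partners LP.
Chain via Harbor Ventures LLC (R1): 41% × 55% = 22.55% of Wildmere Partners LP.
Aggregating (R2): 27% + 22.55% = 49.55%.

49.55%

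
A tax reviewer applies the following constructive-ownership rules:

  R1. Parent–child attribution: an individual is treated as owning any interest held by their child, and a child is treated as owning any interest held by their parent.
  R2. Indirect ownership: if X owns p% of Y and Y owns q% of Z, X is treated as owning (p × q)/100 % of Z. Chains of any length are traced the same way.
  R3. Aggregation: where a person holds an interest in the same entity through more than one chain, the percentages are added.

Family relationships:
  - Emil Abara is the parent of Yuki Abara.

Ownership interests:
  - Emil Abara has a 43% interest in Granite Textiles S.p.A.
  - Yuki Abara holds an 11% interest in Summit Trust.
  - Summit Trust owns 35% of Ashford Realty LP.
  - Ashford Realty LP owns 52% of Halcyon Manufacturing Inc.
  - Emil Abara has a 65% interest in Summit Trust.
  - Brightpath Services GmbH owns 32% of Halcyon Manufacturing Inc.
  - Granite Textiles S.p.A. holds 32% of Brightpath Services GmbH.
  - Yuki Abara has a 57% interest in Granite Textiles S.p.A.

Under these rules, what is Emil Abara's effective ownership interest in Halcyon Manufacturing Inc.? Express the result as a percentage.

24.072%

By parent–child attribution (R1), Emil Abara is treated as also owning Yuki Abara's interest in Granite Textiles S.p.A, giving 43% + 57% = 100%.
By parent–child attribution (R1), Emil Abara is treated as also owning Yuki Abara's interest in Summit Trust, giving 65% + 11% = 76%.
Chain via Granite Textiles S.p.A. → Brightpath Services GmbH (R2): 100% × 32% × 32% = 10.24% of Halcyon Manufacturing Inc.
Chain via Summit Trust → Ashford Realty LP (R2): 76% × 35% × 52% = 13.832% of Halcyon Manufacturing Inc.
Aggregating (R3): 10.24% + 13.832% = 24.072%.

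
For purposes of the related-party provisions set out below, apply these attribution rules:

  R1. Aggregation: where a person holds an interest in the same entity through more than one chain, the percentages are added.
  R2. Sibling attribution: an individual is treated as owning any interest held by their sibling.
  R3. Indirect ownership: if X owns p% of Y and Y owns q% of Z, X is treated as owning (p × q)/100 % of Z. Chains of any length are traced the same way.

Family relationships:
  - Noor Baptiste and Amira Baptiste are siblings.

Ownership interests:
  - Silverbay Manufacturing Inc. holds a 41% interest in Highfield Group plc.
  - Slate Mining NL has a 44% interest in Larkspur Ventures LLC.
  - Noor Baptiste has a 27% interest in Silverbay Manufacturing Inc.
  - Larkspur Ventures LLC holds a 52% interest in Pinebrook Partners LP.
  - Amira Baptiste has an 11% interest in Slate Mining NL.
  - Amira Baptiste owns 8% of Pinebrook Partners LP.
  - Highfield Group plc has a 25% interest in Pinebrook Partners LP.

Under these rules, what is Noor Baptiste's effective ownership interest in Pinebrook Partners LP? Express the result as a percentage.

13.2843%

By sibling attribution (R2), Noor Baptiste is treated as owning Amira Baptiste's 11% interest in Slate Mining NL.
By sibling attribution (R2), Noor Baptiste is treated as owning Amira Baptiste's 8% interest in Pinebrook Partners LP.
Chain via Silverbay Manufacturing Inc. → Highfield Group plc (R3): 27% × 41% × 25% = 2.7675% of Pinebrook Partners LP.
Chain via Slate Mining NL → Larkspur Ventures LLC (R3): 11% × 44% × 52% = 2.5168% of Pinebrook Partners LP.
Direct interest in Pinebrook Partners LP: 8%.
Aggregating (R1): 2.7675% + 2.5168% + 8% = 13.2843%.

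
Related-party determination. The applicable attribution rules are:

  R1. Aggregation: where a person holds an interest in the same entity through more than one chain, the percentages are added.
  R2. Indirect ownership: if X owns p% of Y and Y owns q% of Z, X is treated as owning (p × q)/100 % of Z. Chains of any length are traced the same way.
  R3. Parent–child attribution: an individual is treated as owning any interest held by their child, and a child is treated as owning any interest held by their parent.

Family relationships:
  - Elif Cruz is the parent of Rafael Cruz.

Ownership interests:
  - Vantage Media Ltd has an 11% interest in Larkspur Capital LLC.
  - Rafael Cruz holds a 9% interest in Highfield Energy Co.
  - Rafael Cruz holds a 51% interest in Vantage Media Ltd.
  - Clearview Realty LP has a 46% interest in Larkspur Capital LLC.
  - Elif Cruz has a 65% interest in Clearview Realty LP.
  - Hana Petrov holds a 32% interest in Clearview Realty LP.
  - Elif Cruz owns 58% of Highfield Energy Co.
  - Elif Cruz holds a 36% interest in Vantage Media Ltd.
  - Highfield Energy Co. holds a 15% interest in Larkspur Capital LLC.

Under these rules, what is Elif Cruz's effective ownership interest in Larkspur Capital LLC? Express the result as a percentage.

By parent–child attribution (R3), Elif Cruz is treated as also owning Rafael Cruz's interest in Highfield Energy Co, giving 58% + 9% = 67%.
By parent–child attribution (R3), Elif Cruz is treated as also owning Rafael Cruz's interest in Vantage Media Ltd, giving 36% + 51% = 87%.
Chain via Highfield Energy Co. (R2): 67% × 15% = 10.05% of Larkspur Capital LLC.
Chain via Clearview Realty LP (R2): 65% × 46% = 29.9% of Larkspur Capital LLC.
Chain via Vantage Media Ltd (R2): 87% × 11% = 9.57% of Larkspur Capital LLC.
Aggregating (R1): 10.05% + 29.9% + 9.57% = 49.52%.

49.52%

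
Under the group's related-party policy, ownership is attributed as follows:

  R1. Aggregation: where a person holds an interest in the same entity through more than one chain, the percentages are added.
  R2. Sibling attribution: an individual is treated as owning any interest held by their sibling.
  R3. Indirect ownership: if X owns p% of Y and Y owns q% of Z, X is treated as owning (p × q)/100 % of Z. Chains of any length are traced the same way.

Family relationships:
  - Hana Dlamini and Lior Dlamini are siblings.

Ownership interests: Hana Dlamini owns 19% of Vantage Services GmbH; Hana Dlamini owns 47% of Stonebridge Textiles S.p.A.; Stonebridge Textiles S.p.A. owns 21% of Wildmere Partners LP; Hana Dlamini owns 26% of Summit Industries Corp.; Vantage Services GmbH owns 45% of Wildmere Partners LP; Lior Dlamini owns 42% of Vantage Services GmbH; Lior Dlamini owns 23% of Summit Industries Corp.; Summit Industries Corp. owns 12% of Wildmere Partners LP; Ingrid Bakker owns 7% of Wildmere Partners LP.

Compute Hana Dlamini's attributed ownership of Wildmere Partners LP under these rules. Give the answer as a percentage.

43.2%

By sibling attribution (R2), Hana Dlamini is treated as also owning Lior Dlamini's interest in Vantage Services GmbH, giving 19% + 42% = 61%.
By sibling attribution (R2), Hana Dlamini is treated as also owning Lior Dlamini's interest in Summit Industries Corp, giving 26% + 23% = 49%.
Chain via Stonebridge Textiles S.p.A. (R3): 47% × 21% = 9.87% of Wildmere Partners LP.
Chain via Vantage Services GmbH (R3): 61% × 45% = 27.45% of Wildmere Partners LP.
Chain via Summit Industries Corp. (R3): 49% × 12% = 5.88% of Wildmere Partners LP.
Aggregating (R1): 9.87% + 27.45% + 5.88% = 43.2%.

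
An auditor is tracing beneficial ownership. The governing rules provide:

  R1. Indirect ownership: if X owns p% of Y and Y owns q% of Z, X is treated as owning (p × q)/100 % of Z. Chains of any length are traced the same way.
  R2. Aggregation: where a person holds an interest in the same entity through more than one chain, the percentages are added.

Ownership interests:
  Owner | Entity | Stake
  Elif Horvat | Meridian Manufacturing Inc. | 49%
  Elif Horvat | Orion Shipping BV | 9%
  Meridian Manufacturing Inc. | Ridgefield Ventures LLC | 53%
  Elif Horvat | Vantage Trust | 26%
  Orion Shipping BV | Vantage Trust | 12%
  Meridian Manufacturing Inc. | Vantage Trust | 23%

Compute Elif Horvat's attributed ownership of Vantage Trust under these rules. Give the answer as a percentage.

38.35%

Chain via Orion Shipping BV (R1): 9% × 12% = 1.08% of Vantage Trust.
Chain via Meridian Manufacturing Inc. (R1): 49% × 23% = 11.27% of Vantage Trust.
Direct interest in Vantage Trust: 26%.
Aggregating (R2): 1.08% + 11.27% + 26% = 38.35%.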